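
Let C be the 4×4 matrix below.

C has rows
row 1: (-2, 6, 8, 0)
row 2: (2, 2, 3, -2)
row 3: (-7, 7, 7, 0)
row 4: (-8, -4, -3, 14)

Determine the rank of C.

Row reduce to echelon form.
R2 ← R2 + R1: [0, 8, 11, -2]
R3 ← R3 − (7/2)·R1: [0, -14, -21, 0]
R4 ← R4 − (4)·R1: [0, -28, -35, 14]
R3 ← R3 + (7/4)·R2: [0, 0, -7/4, -7/2]
R4 ← R4 + (7/2)·R2: [0, 0, 7/2, 7]
R4 ← R4 + (2)·R3: [0, 0, 0, 0]
Echelon form has 3 nonzero rows, so rank(C) = 3.

3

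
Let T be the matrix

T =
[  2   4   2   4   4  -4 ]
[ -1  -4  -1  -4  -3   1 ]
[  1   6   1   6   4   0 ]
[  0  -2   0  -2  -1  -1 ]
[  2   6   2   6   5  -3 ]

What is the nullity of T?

4

Row reduce to echelon form.
R2 ← R2 + (1/2)·R1: [0, -2, 0, -2, -1, -1]
R3 ← R3 − (1/2)·R1: [0, 4, 0, 4, 2, 2]
R5 ← R5 − R1: [0, 2, 0, 2, 1, 1]
R3 ← R3 + (2)·R2: [0, 0, 0, 0, 0, 0]
R4 ← R4 − R2: [0, 0, 0, 0, 0, 0]
R5 ← R5 + R2: [0, 0, 0, 0, 0, 0]
2 nonzero rows, so rank(T) = 2.
T has 6 columns; by rank–nullity, nullity = 6 − 2 = 4.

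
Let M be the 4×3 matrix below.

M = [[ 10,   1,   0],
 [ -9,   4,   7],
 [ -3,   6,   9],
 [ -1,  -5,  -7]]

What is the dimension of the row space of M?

2

Row reduce to echelon form.
R2 ← R2 + (9/10)·R1: [0, 49/10, 7]
R3 ← R3 + (3/10)·R1: [0, 63/10, 9]
R4 ← R4 + (1/10)·R1: [0, -49/10, -7]
R3 ← R3 − (9/7)·R2: [0, 0, 0]
R4 ← R4 + R2: [0, 0, 0]
Echelon form has 2 nonzero rows, so rank(M) = 2.
The row space has dimension equal to the rank: 2.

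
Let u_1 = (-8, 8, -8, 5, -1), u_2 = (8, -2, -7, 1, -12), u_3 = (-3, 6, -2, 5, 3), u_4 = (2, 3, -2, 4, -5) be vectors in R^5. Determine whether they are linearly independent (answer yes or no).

Form the matrix with these vectors as rows and row reduce.
R2 ← R2 + R1: [0, 6, -15, 6, -13]
R3 ← R3 − (3/8)·R1: [0, 3, 1, 25/8, 27/8]
R4 ← R4 + (1/4)·R1: [0, 5, -4, 21/4, -21/4]
R3 ← R3 − (1/2)·R2: [0, 0, 17/2, 1/8, 79/8]
R4 ← R4 − (5/6)·R2: [0, 0, 17/2, 1/4, 67/12]
R4 ← R4 − R3: [0, 0, 0, 1/8, -103/24]
4 nonzero rows, so the 4 vectors span a space of dimension 4.
Since 4 = 4, the vectors are linearly independent.

yes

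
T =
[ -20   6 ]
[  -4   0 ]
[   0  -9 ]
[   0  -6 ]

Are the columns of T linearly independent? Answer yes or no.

yes

Row reduce T to echelon form.
R2 ← R2 − (1/5)·R1: [0, -6/5]
R3 ← R3 − (15/2)·R2: [0, 0]
R4 ← R4 − (5)·R2: [0, 0]
2 pivots among 2 columns.
Every column is a pivot column, so the columns are linearly independent.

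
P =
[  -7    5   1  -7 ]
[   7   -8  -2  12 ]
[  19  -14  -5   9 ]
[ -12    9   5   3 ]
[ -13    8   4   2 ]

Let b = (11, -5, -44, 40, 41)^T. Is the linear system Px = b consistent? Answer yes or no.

Row reduce the augmented matrix [P | b].
R2 ← R2 + R1: [0, -3, -1, 5, 6]
R3 ← R3 + (19/7)·R1: [0, -3/7, -16/7, -10, -99/7]
R4 ← R4 − (12/7)·R1: [0, 3/7, 23/7, 15, 148/7]
R5 ← R5 − (13/7)·R1: [0, -9/7, 15/7, 15, 144/7]
R3 ← R3 − (1/7)·R2: [0, 0, -15/7, -75/7, -15]
R4 ← R4 + (1/7)·R2: [0, 0, 22/7, 110/7, 22]
R5 ← R5 − (3/7)·R2: [0, 0, 18/7, 90/7, 18]
R4 ← R4 + (22/15)·R3: [0, 0, 0, 0, 0]
R5 ← R5 + (6/5)·R3: [0, 0, 0, 0, 0]
The echelon form has 3 nonzero rows, and every pivot lies in the first 4 columns, so rank(P) = rank([P|b]) = 3.
The system is consistent.

yes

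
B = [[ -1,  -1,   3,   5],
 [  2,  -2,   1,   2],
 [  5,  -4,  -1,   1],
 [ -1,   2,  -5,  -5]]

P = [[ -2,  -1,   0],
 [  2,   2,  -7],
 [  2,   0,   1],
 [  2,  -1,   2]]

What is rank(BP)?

First compute BP:
[[ 16,  -6,  20],
 [ -2,  -8,  19],
 [-18, -14,  29],
 [-14,  10, -29]]
Now row reduce the product.
R2 ← R2 + (1/8)·R1: [0, -35/4, 43/2]
R3 ← R3 + (9/8)·R1: [0, -83/4, 103/2]
R4 ← R4 + (7/8)·R1: [0, 19/4, -23/2]
R3 ← R3 − (83/35)·R2: [0, 0, 18/35]
R4 ← R4 + (19/35)·R2: [0, 0, 6/35]
R4 ← R4 − (1/3)·R3: [0, 0, 0]
3 nonzero rows, so rank(BP) = 3.

3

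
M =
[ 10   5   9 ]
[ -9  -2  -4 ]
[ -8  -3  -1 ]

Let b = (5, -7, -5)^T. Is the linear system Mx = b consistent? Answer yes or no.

Row reduce the augmented matrix [M | b].
R2 ← R2 + (9/10)·R1: [0, 5/2, 41/10, -5/2]
R3 ← R3 + (4/5)·R1: [0, 1, 31/5, -1]
R3 ← R3 − (2/5)·R2: [0, 0, 114/25, 0]
The echelon form has 3 nonzero rows, and every pivot lies in the first 3 columns, so rank(M) = rank([M|b]) = 3.
The system is consistent.

yes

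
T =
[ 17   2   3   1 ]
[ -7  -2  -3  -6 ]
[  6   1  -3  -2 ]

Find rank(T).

3

Row reduce to echelon form.
R2 ← R2 + (7/17)·R1: [0, -20/17, -30/17, -95/17]
R3 ← R3 − (6/17)·R1: [0, 5/17, -69/17, -40/17]
R3 ← R3 + (1/4)·R2: [0, 0, -9/2, -15/4]
Echelon form has 3 nonzero rows, so rank(T) = 3.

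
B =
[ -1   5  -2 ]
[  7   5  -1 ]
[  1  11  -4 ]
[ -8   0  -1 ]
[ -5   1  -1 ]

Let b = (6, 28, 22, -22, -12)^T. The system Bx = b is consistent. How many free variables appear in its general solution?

1

Row reduce the augmented matrix [B | b].
R2 ← R2 + (7)·R1: [0, 40, -15, 70]
R3 ← R3 + R1: [0, 16, -6, 28]
R4 ← R4 − (8)·R1: [0, -40, 15, -70]
R5 ← R5 − (5)·R1: [0, -24, 9, -42]
R3 ← R3 − (2/5)·R2: [0, 0, 0, 0]
R4 ← R4 + R2: [0, 0, 0, 0]
R5 ← R5 + (3/5)·R2: [0, 0, 0, 0]
The echelon form has 2 nonzero rows, and every pivot lies in the first 3 columns, so rank(B) = rank([B|b]) = 2.
The system is consistent.
Free variables = (unknowns) − (rank) = 3 − 2 = 1.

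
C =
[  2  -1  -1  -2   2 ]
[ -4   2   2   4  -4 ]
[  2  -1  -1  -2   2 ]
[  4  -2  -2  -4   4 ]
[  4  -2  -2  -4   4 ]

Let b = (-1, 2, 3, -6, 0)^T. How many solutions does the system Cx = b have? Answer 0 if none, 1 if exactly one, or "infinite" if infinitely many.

0

Row reduce the augmented matrix [C | b].
R2 ← R2 + (2)·R1: [0, 0, 0, 0, 0, 0]
R3 ← R3 − R1: [0, 0, 0, 0, 0, 4]
R4 ← R4 − (2)·R1: [0, 0, 0, 0, 0, -4]
R5 ← R5 − (2)·R1: [0, 0, 0, 0, 0, 2]
Swap R2 ↔ R3
R4 ← R4 + R2: [0, 0, 0, 0, 0, 0]
R5 ← R5 − (1/2)·R2: [0, 0, 0, 0, 0, 0]
The echelon form has 2 nonzero rows; the last pivot sits in the augmented column, so rank(C) = 1 but rank([C|b]) = 2.
Since the ranks differ, the system is inconsistent.
It has no solutions.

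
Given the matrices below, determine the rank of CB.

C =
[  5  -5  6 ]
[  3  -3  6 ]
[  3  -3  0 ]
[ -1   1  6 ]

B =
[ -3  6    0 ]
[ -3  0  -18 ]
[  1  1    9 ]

First compute CB:
[[  6,  36, 144],
 [  6,  24, 108],
 [  0,  18,  54],
 [  6,   0,  36]]
Now row reduce the product.
R2 ← R2 − R1: [0, -12, -36]
R4 ← R4 − R1: [0, -36, -108]
R3 ← R3 + (3/2)·R2: [0, 0, 0]
R4 ← R4 − (3)·R2: [0, 0, 0]
2 nonzero rows, so rank(CB) = 2.

2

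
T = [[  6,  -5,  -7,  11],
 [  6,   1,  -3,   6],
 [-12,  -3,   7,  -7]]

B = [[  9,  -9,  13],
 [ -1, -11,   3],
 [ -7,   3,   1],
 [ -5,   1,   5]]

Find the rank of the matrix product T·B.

First compute TB:
[[ 53,  -9, 111],
 [ 44, -68, 108],
 [-119, 155, -193]]
Now row reduce the product.
R2 ← R2 − (44/53)·R1: [0, -3208/53, 840/53]
R3 ← R3 + (119/53)·R1: [0, 7144/53, 2980/53]
R3 ← R3 + (893/401)·R2: [0, 0, 36700/401]
3 nonzero rows, so rank(TB) = 3.

3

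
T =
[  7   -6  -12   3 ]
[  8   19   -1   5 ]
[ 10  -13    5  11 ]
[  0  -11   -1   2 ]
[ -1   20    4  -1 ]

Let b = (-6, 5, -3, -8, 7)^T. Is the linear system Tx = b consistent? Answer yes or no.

Row reduce the augmented matrix [T | b].
R2 ← R2 − (8/7)·R1: [0, 181/7, 89/7, 11/7, 83/7]
R3 ← R3 − (10/7)·R1: [0, -31/7, 155/7, 47/7, 39/7]
R5 ← R5 + (1/7)·R1: [0, 134/7, 16/7, -4/7, 43/7]
R3 ← R3 + (31/181)·R2: [0, 0, 4402/181, 1264/181, 1376/181]
R4 ← R4 + (77/181)·R2: [0, 0, 798/181, 483/181, -535/181]
R5 ← R5 − (134/181)·R2: [0, 0, -1290/181, -314/181, -477/181]
R4 ← R4 − (399/2201)·R3: [0, 0, 0, 3087/2201, -9539/2201]
R5 ← R5 + (645/2201)·R3: [0, 0, 0, 686/2201, -897/2201]
R5 ← R5 − (2/9)·R4: [0, 0, 0, 0, 5/9]
The echelon form has 5 nonzero rows; the last pivot sits in the augmented column, so rank(T) = 4 but rank([T|b]) = 5.
Since the ranks differ, the system is inconsistent.

no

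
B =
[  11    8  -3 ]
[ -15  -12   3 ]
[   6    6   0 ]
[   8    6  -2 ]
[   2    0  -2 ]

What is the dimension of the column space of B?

2

Row reduce to echelon form.
R2 ← R2 + (15/11)·R1: [0, -12/11, -12/11]
R3 ← R3 − (6/11)·R1: [0, 18/11, 18/11]
R4 ← R4 − (8/11)·R1: [0, 2/11, 2/11]
R5 ← R5 − (2/11)·R1: [0, -16/11, -16/11]
R3 ← R3 + (3/2)·R2: [0, 0, 0]
R4 ← R4 + (1/6)·R2: [0, 0, 0]
R5 ← R5 − (4/3)·R2: [0, 0, 0]
Echelon form has 2 nonzero rows, so rank(B) = 2.
The column space has dimension equal to the rank: 2.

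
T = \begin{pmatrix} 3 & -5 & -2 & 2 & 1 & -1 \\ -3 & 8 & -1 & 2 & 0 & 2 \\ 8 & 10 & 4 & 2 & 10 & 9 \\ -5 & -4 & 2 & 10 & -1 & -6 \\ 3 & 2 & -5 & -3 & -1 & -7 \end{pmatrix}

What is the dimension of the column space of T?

Row reduce to echelon form.
R2 ← R2 + R1: [0, 3, -3, 4, 1, 1]
R3 ← R3 − (8/3)·R1: [0, 70/3, 28/3, -10/3, 22/3, 35/3]
R4 ← R4 + (5/3)·R1: [0, -37/3, -4/3, 40/3, 2/3, -23/3]
R5 ← R5 − R1: [0, 7, -3, -5, -2, -6]
R3 ← R3 − (70/9)·R2: [0, 0, 98/3, -310/9, -4/9, 35/9]
R4 ← R4 + (37/9)·R2: [0, 0, -41/3, 268/9, 43/9, -32/9]
R5 ← R5 − (7/3)·R2: [0, 0, 4, -43/3, -13/3, -25/3]
R4 ← R4 + (41/98)·R3: [0, 0, 0, 753/49, 225/49, -27/14]
R5 ← R5 − (6/49)·R3: [0, 0, 0, -1487/147, -629/147, -185/21]
R5 ← R5 + (1487/2259)·R4: [0, 0, 0, 0, -946/753, -15179/1506]
Echelon form has 5 nonzero rows, so rank(T) = 5.
The column space has dimension equal to the rank: 5.

5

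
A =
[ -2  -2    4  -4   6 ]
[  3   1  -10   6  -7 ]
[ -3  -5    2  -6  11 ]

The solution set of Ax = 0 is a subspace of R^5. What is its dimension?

3

Row reduce to echelon form.
R2 ← R2 + (3/2)·R1: [0, -2, -4, 0, 2]
R3 ← R3 − (3/2)·R1: [0, -2, -4, 0, 2]
R3 ← R3 − R2: [0, 0, 0, 0, 0]
2 nonzero rows, so rank(A) = 2.
A has 5 columns; by rank–nullity, nullity = 5 − 2 = 3.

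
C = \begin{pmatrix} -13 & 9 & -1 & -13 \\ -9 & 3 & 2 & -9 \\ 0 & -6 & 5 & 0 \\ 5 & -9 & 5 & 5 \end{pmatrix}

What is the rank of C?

Row reduce to echelon form.
R2 ← R2 − (9/13)·R1: [0, -42/13, 35/13, 0]
R4 ← R4 + (5/13)·R1: [0, -72/13, 60/13, 0]
R3 ← R3 − (13/7)·R2: [0, 0, 0, 0]
R4 ← R4 − (12/7)·R2: [0, 0, 0, 0]
Echelon form has 2 nonzero rows, so rank(C) = 2.

2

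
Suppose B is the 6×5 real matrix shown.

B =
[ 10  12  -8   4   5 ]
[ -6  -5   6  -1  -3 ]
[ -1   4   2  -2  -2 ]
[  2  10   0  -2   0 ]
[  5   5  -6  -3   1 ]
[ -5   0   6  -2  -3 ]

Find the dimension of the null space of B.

1

Row reduce to echelon form.
R2 ← R2 + (3/5)·R1: [0, 11/5, 6/5, 7/5, 0]
R3 ← R3 + (1/10)·R1: [0, 26/5, 6/5, -8/5, -3/2]
R4 ← R4 − (1/5)·R1: [0, 38/5, 8/5, -14/5, -1]
R5 ← R5 − (1/2)·R1: [0, -1, -2, -5, -3/2]
R6 ← R6 + (1/2)·R1: [0, 6, 2, 0, -1/2]
R3 ← R3 − (26/11)·R2: [0, 0, -18/11, -54/11, -3/2]
R4 ← R4 − (38/11)·R2: [0, 0, -28/11, -84/11, -1]
R5 ← R5 + (5/11)·R2: [0, 0, -16/11, -48/11, -3/2]
R6 ← R6 − (30/11)·R2: [0, 0, -14/11, -42/11, -1/2]
R4 ← R4 − (14/9)·R3: [0, 0, 0, 0, 4/3]
R5 ← R5 − (8/9)·R3: [0, 0, 0, 0, -1/6]
R6 ← R6 − (7/9)·R3: [0, 0, 0, 0, 2/3]
R5 ← R5 + (1/8)·R4: [0, 0, 0, 0, 0]
R6 ← R6 − (1/2)·R4: [0, 0, 0, 0, 0]
4 nonzero rows, so rank(B) = 4.
B has 5 columns; by rank–nullity, nullity = 5 − 4 = 1.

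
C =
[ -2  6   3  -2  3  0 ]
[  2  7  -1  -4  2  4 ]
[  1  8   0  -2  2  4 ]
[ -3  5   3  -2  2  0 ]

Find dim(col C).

4

Row reduce to echelon form.
R2 ← R2 + R1: [0, 13, 2, -6, 5, 4]
R3 ← R3 + (1/2)·R1: [0, 11, 3/2, -3, 7/2, 4]
R4 ← R4 − (3/2)·R1: [0, -4, -3/2, 1, -5/2, 0]
R3 ← R3 − (11/13)·R2: [0, 0, -5/26, 27/13, -19/26, 8/13]
R4 ← R4 + (4/13)·R2: [0, 0, -23/26, -11/13, -25/26, 16/13]
R4 ← R4 − (23/5)·R3: [0, 0, 0, -52/5, 12/5, -8/5]
Echelon form has 4 nonzero rows, so rank(C) = 4.
The column space has dimension equal to the rank: 4.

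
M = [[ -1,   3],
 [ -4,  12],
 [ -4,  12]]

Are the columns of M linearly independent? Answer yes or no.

Row reduce M to echelon form.
R2 ← R2 − (4)·R1: [0, 0]
R3 ← R3 − (4)·R1: [0, 0]
1 pivot among 2 columns.
Only 1 < 2 pivot columns, so the columns are linearly dependent.

no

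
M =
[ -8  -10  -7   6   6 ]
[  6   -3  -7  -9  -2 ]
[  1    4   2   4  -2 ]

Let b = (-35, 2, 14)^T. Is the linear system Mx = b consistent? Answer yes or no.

yes

Row reduce the augmented matrix [M | b].
R2 ← R2 + (3/4)·R1: [0, -21/2, -49/4, -9/2, 5/2, -97/4]
R3 ← R3 + (1/8)·R1: [0, 11/4, 9/8, 19/4, -5/4, 77/8]
R3 ← R3 + (11/42)·R2: [0, 0, -25/12, 25/7, -25/42, 275/84]
The echelon form has 3 nonzero rows, and every pivot lies in the first 5 columns, so rank(M) = rank([M|b]) = 3.
The system is consistent.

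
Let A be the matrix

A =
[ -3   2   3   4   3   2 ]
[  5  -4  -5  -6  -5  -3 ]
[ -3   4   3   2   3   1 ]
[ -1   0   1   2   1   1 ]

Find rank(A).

Row reduce to echelon form.
R2 ← R2 + (5/3)·R1: [0, -2/3, 0, 2/3, 0, 1/3]
R3 ← R3 − R1: [0, 2, 0, -2, 0, -1]
R4 ← R4 − (1/3)·R1: [0, -2/3, 0, 2/3, 0, 1/3]
R3 ← R3 + (3)·R2: [0, 0, 0, 0, 0, 0]
R4 ← R4 − R2: [0, 0, 0, 0, 0, 0]
Echelon form has 2 nonzero rows, so rank(A) = 2.

2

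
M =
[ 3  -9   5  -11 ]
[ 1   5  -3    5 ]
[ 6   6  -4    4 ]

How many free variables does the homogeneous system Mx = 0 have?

2

Row reduce to echelon form.
R2 ← R2 − (1/3)·R1: [0, 8, -14/3, 26/3]
R3 ← R3 − (2)·R1: [0, 24, -14, 26]
R3 ← R3 − (3)·R2: [0, 0, 0, 0]
2 nonzero rows, so rank(M) = 2.
M has 4 columns; by rank–nullity, nullity = 4 − 2 = 2.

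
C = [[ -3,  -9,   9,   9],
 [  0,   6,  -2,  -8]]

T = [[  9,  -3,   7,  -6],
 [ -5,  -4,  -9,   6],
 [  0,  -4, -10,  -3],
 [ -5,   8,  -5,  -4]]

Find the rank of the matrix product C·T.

2

First compute CT:
[[-27,  81, -75, -99],
 [ 10, -80,   6,  74]]
Now row reduce the product.
R2 ← R2 + (10/27)·R1: [0, -50, -196/9, 112/3]
2 nonzero rows, so rank(CT) = 2.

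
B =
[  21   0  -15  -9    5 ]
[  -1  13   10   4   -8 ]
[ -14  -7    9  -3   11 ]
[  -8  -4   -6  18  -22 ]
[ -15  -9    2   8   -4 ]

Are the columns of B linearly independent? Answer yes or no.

no

Row reduce B to echelon form.
R2 ← R2 + (1/21)·R1: [0, 13, 65/7, 25/7, -163/21]
R3 ← R3 + (2/3)·R1: [0, -7, -1, -9, 43/3]
R4 ← R4 + (8/21)·R1: [0, -4, -82/7, 102/7, -422/21]
R5 ← R5 + (5/7)·R1: [0, -9, -61/7, 11/7, -3/7]
R3 ← R3 + (7/13)·R2: [0, 0, 4, -92/13, 132/13]
R4 ← R4 + (4/13)·R2: [0, 0, -62/7, 1426/91, -2046/91]
R5 ← R5 + (9/13)·R2: [0, 0, -16/7, 368/91, -528/91]
R4 ← R4 + (31/14)·R3: [0, 0, 0, 0, 0]
R5 ← R5 + (4/7)·R3: [0, 0, 0, 0, 0]
3 pivots among 5 columns.
Only 3 < 5 pivot columns, so the columns are linearly dependent.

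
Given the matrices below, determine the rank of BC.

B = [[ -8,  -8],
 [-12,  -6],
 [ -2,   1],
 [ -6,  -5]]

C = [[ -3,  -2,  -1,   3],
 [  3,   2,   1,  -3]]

1

First compute BC:
[[  0,   0,   0,   0],
 [ 18,  12,   6, -18],
 [  9,   6,   3,  -9],
 [  3,   2,   1,  -3]]
Now row reduce the product.
Swap R1 ↔ R2
R3 ← R3 − (1/2)·R1: [0, 0, 0, 0]
R4 ← R4 − (1/6)·R1: [0, 0, 0, 0]
1 nonzero row, so rank(BC) = 1.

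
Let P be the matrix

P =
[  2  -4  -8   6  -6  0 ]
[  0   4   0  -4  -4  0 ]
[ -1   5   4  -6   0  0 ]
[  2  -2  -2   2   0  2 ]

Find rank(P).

Row reduce to echelon form.
R3 ← R3 + (1/2)·R1: [0, 3, 0, -3, -3, 0]
R4 ← R4 − R1: [0, 2, 6, -4, 6, 2]
R3 ← R3 − (3/4)·R2: [0, 0, 0, 0, 0, 0]
R4 ← R4 − (1/2)·R2: [0, 0, 6, -2, 8, 2]
Swap R3 ↔ R4
Echelon form has 3 nonzero rows, so rank(P) = 3.

3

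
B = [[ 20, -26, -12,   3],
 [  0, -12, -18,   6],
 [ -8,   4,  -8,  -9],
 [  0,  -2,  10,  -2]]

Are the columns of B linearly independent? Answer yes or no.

Row reduce B to echelon form.
R3 ← R3 + (2/5)·R1: [0, -32/5, -64/5, -39/5]
R3 ← R3 − (8/15)·R2: [0, 0, -16/5, -11]
R4 ← R4 − (1/6)·R2: [0, 0, 13, -3]
R4 ← R4 + (65/16)·R3: [0, 0, 0, -763/16]
4 pivots among 4 columns.
Every column is a pivot column, so the columns are linearly independent.

yes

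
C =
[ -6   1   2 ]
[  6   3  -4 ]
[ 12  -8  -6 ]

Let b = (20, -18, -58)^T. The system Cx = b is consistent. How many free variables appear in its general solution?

Row reduce the augmented matrix [C | b].
R2 ← R2 + R1: [0, 4, -2, 2]
R3 ← R3 + (2)·R1: [0, -6, -2, -18]
R3 ← R3 + (3/2)·R2: [0, 0, -5, -15]
The echelon form has 3 nonzero rows, and every pivot lies in the first 3 columns, so rank(C) = rank([C|b]) = 3.
The system is consistent.
Free variables = (unknowns) − (rank) = 3 − 3 = 0.

0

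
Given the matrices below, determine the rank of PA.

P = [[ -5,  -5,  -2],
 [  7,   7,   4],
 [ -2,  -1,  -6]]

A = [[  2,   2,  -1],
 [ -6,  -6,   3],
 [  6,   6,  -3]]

1

First compute PA:
[[  8,   8,  -4],
 [ -4,  -4,   2],
 [-34, -34,  17]]
Now row reduce the product.
R2 ← R2 + (1/2)·R1: [0, 0, 0]
R3 ← R3 + (17/4)·R1: [0, 0, 0]
1 nonzero row, so rank(PA) = 1.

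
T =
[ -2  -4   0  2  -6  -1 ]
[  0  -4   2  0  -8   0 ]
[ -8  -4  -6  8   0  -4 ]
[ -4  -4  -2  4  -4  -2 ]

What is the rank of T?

Row reduce to echelon form.
R3 ← R3 − (4)·R1: [0, 12, -6, 0, 24, 0]
R4 ← R4 − (2)·R1: [0, 4, -2, 0, 8, 0]
R3 ← R3 + (3)·R2: [0, 0, 0, 0, 0, 0]
R4 ← R4 + R2: [0, 0, 0, 0, 0, 0]
Echelon form has 2 nonzero rows, so rank(T) = 2.

2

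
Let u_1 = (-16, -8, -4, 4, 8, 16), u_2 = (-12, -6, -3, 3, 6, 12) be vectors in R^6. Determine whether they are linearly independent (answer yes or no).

Form the matrix with these vectors as rows and row reduce.
R2 ← R2 − (3/4)·R1: [0, 0, 0, 0, 0, 0]
1 nonzero row, so the 2 vectors span a space of dimension 1.
Since 1 < 2, the vectors are linearly dependent.

no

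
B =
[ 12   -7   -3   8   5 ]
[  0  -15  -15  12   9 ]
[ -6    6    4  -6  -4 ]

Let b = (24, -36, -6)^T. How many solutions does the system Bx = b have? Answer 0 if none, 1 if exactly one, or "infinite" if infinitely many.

infinite

Row reduce the augmented matrix [B | b].
R3 ← R3 + (1/2)·R1: [0, 5/2, 5/2, -2, -3/2, 6]
R3 ← R3 + (1/6)·R2: [0, 0, 0, 0, 0, 0]
The echelon form has 2 nonzero rows, and every pivot lies in the first 5 columns, so rank(B) = rank([B|b]) = 2.
The system is consistent.
rank = 2 < 5 unknowns, so there are infinitely many solutions.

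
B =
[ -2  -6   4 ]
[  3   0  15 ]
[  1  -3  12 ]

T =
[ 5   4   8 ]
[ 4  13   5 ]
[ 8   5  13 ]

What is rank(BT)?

First compute BT:
[[ -2, -66,   6],
 [135,  87, 219],
 [ 89,  25, 149]]
Now row reduce the product.
R2 ← R2 + (135/2)·R1: [0, -4368, 624]
R3 ← R3 + (89/2)·R1: [0, -2912, 416]
R3 ← R3 − (2/3)·R2: [0, 0, 0]
2 nonzero rows, so rank(BT) = 2.

2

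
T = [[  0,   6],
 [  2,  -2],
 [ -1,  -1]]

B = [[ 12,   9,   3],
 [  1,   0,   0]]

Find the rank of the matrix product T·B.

2

First compute TB:
[[  6,   0,   0],
 [ 22,  18,   6],
 [-13,  -9,  -3]]
Now row reduce the product.
R2 ← R2 − (11/3)·R1: [0, 18, 6]
R3 ← R3 + (13/6)·R1: [0, -9, -3]
R3 ← R3 + (1/2)·R2: [0, 0, 0]
2 nonzero rows, so rank(TB) = 2.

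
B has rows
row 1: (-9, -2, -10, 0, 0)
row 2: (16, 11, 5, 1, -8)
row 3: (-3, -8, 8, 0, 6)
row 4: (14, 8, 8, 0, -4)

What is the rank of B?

Row reduce to echelon form.
R2 ← R2 + (16/9)·R1: [0, 67/9, -115/9, 1, -8]
R3 ← R3 − (1/3)·R1: [0, -22/3, 34/3, 0, 6]
R4 ← R4 + (14/9)·R1: [0, 44/9, -68/9, 0, -4]
R3 ← R3 + (66/67)·R2: [0, 0, -84/67, 66/67, -126/67]
R4 ← R4 − (44/67)·R2: [0, 0, 56/67, -44/67, 84/67]
R4 ← R4 + (2/3)·R3: [0, 0, 0, 0, 0]
Echelon form has 3 nonzero rows, so rank(B) = 3.

3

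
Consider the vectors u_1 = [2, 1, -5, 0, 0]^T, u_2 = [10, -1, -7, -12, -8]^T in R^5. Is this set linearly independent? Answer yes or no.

Form the matrix with these vectors as rows and row reduce.
R2 ← R2 − (5)·R1: [0, -6, 18, -12, -8]
2 nonzero rows, so the 2 vectors span a space of dimension 2.
Since 2 = 2, the vectors are linearly independent.

yes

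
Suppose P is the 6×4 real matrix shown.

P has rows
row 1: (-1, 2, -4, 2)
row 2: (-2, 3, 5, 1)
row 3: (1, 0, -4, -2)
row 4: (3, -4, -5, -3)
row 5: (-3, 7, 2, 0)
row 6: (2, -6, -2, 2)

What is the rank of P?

Row reduce to echelon form.
R2 ← R2 − (2)·R1: [0, -1, 13, -3]
R3 ← R3 + R1: [0, 2, -8, 0]
R4 ← R4 + (3)·R1: [0, 2, -17, 3]
R5 ← R5 − (3)·R1: [0, 1, 14, -6]
R6 ← R6 + (2)·R1: [0, -2, -10, 6]
R3 ← R3 + (2)·R2: [0, 0, 18, -6]
R4 ← R4 + (2)·R2: [0, 0, 9, -3]
R5 ← R5 + R2: [0, 0, 27, -9]
R6 ← R6 − (2)·R2: [0, 0, -36, 12]
R4 ← R4 − (1/2)·R3: [0, 0, 0, 0]
R5 ← R5 − (3/2)·R3: [0, 0, 0, 0]
R6 ← R6 + (2)·R3: [0, 0, 0, 0]
Echelon form has 3 nonzero rows, so rank(P) = 3.

3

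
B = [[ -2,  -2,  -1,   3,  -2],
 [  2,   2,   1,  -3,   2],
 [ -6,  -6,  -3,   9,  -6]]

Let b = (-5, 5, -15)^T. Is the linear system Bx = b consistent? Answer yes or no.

yes

Row reduce the augmented matrix [B | b].
R2 ← R2 + R1: [0, 0, 0, 0, 0, 0]
R3 ← R3 − (3)·R1: [0, 0, 0, 0, 0, 0]
The echelon form has 1 nonzero rows, and every pivot lies in the first 5 columns, so rank(B) = rank([B|b]) = 1.
The system is consistent.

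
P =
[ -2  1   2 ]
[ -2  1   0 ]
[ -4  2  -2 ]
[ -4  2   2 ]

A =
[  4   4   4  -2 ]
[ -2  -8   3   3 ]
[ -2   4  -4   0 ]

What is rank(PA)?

First compute PA:
[[-14,  -8, -13,   7],
 [-10, -16,  -5,   7],
 [-16, -40,  -2,  14],
 [-24, -24, -18,  14]]
Now row reduce the product.
R2 ← R2 − (5/7)·R1: [0, -72/7, 30/7, 2]
R3 ← R3 − (8/7)·R1: [0, -216/7, 90/7, 6]
R4 ← R4 − (12/7)·R1: [0, -72/7, 30/7, 2]
R3 ← R3 − (3)·R2: [0, 0, 0, 0]
R4 ← R4 − R2: [0, 0, 0, 0]
2 nonzero rows, so rank(PA) = 2.

2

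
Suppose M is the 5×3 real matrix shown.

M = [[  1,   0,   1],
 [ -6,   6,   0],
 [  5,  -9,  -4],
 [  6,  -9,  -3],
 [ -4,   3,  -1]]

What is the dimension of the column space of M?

Row reduce to echelon form.
R2 ← R2 + (6)·R1: [0, 6, 6]
R3 ← R3 − (5)·R1: [0, -9, -9]
R4 ← R4 − (6)·R1: [0, -9, -9]
R5 ← R5 + (4)·R1: [0, 3, 3]
R3 ← R3 + (3/2)·R2: [0, 0, 0]
R4 ← R4 + (3/2)·R2: [0, 0, 0]
R5 ← R5 − (1/2)·R2: [0, 0, 0]
Echelon form has 2 nonzero rows, so rank(M) = 2.
The column space has dimension equal to the rank: 2.

2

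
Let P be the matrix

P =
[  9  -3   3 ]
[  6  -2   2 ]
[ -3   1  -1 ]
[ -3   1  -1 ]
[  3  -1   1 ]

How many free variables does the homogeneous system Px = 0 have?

2

Row reduce to echelon form.
R2 ← R2 − (2/3)·R1: [0, 0, 0]
R3 ← R3 + (1/3)·R1: [0, 0, 0]
R4 ← R4 + (1/3)·R1: [0, 0, 0]
R5 ← R5 − (1/3)·R1: [0, 0, 0]
1 nonzero row, so rank(P) = 1.
P has 3 columns; by rank–nullity, nullity = 3 − 1 = 2.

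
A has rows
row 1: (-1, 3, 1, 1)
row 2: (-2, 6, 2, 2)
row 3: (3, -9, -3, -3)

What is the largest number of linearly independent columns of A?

Row reduce to echelon form.
R2 ← R2 − (2)·R1: [0, 0, 0, 0]
R3 ← R3 + (3)·R1: [0, 0, 0, 0]
Echelon form has 1 nonzero row, so rank(A) = 1.
The rank gives the maximum number of linearly independent columns: 1.

1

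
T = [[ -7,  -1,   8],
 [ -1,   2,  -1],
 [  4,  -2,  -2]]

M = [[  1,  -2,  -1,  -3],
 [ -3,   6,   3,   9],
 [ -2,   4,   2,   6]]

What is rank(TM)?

1

First compute TM:
[[-20,  40,  20,  60],
 [ -5,  10,   5,  15],
 [ 14, -28, -14, -42]]
Now row reduce the product.
R2 ← R2 − (1/4)·R1: [0, 0, 0, 0]
R3 ← R3 + (7/10)·R1: [0, 0, 0, 0]
1 nonzero row, so rank(TM) = 1.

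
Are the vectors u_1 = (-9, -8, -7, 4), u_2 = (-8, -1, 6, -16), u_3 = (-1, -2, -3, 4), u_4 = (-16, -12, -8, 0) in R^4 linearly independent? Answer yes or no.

no

Form the matrix with these vectors as rows and row reduce.
R2 ← R2 − (8/9)·R1: [0, 55/9, 110/9, -176/9]
R3 ← R3 − (1/9)·R1: [0, -10/9, -20/9, 32/9]
R4 ← R4 − (16/9)·R1: [0, 20/9, 40/9, -64/9]
R3 ← R3 + (2/11)·R2: [0, 0, 0, 0]
R4 ← R4 − (4/11)·R2: [0, 0, 0, 0]
2 nonzero rows, so the 4 vectors span a space of dimension 2.
Since 2 < 4, the vectors are linearly dependent.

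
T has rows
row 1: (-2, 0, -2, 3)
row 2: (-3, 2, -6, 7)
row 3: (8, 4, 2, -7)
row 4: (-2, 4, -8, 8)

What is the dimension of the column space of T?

2

Row reduce to echelon form.
R2 ← R2 − (3/2)·R1: [0, 2, -3, 5/2]
R3 ← R3 + (4)·R1: [0, 4, -6, 5]
R4 ← R4 − R1: [0, 4, -6, 5]
R3 ← R3 − (2)·R2: [0, 0, 0, 0]
R4 ← R4 − (2)·R2: [0, 0, 0, 0]
Echelon form has 2 nonzero rows, so rank(T) = 2.
The column space has dimension equal to the rank: 2.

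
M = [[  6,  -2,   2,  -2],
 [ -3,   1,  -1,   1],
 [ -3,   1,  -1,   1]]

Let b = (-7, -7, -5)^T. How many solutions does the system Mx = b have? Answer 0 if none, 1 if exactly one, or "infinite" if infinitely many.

Row reduce the augmented matrix [M | b].
R2 ← R2 + (1/2)·R1: [0, 0, 0, 0, -21/2]
R3 ← R3 + (1/2)·R1: [0, 0, 0, 0, -17/2]
R3 ← R3 − (17/21)·R2: [0, 0, 0, 0, 0]
The echelon form has 2 nonzero rows; the last pivot sits in the augmented column, so rank(M) = 1 but rank([M|b]) = 2.
Since the ranks differ, the system is inconsistent.
It has no solutions.

0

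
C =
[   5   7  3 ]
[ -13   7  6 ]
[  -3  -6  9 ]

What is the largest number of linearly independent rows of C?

Row reduce to echelon form.
R2 ← R2 + (13/5)·R1: [0, 126/5, 69/5]
R3 ← R3 + (3/5)·R1: [0, -9/5, 54/5]
R3 ← R3 + (1/14)·R2: [0, 0, 165/14]
Echelon form has 3 nonzero rows, so rank(C) = 3.
The rank gives the maximum number of linearly independent rows: 3.

3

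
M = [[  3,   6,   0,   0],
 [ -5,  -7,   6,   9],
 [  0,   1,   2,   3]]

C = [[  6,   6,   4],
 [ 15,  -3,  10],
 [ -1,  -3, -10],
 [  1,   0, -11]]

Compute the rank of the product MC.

First compute MC:
[[108,   0,  72],
 [-132, -27, -249],
 [ 16,  -9, -43]]
Now row reduce the product.
R2 ← R2 + (11/9)·R1: [0, -27, -161]
R3 ← R3 − (4/27)·R1: [0, -9, -161/3]
R3 ← R3 − (1/3)·R2: [0, 0, 0]
2 nonzero rows, so rank(MC) = 2.

2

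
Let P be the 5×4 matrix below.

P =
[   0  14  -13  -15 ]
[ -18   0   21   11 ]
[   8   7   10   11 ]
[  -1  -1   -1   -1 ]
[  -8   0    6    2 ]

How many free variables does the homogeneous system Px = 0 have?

0

Row reduce to echelon form.
Swap R1 ↔ R2
R3 ← R3 + (4/9)·R1: [0, 7, 58/3, 143/9]
R4 ← R4 − (1/18)·R1: [0, -1, -13/6, -29/18]
R5 ← R5 − (4/9)·R1: [0, 0, -10/3, -26/9]
R3 ← R3 − (1/2)·R2: [0, 0, 155/6, 421/18]
R4 ← R4 + (1/14)·R2: [0, 0, -65/21, -169/63]
R4 ← R4 + (26/217)·R3: [0, 0, 0, 26/217]
R5 ← R5 + (4/31)·R3: [0, 0, 0, 4/31]
R5 ← R5 − (14/13)·R4: [0, 0, 0, 0]
4 nonzero rows, so rank(P) = 4.
P has 4 columns; by rank–nullity, nullity = 4 − 4 = 0.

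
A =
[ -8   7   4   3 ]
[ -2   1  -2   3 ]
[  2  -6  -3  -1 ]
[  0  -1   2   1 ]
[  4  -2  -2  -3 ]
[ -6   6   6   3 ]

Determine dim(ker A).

Row reduce to echelon form.
R2 ← R2 − (1/4)·R1: [0, -3/4, -3, 9/4]
R3 ← R3 + (1/4)·R1: [0, -17/4, -2, -1/4]
R5 ← R5 + (1/2)·R1: [0, 3/2, 0, -3/2]
R6 ← R6 − (3/4)·R1: [0, 3/4, 3, 3/4]
R3 ← R3 − (17/3)·R2: [0, 0, 15, -13]
R4 ← R4 − (4/3)·R2: [0, 0, 6, -2]
R5 ← R5 + (2)·R2: [0, 0, -6, 3]
R6 ← R6 + R2: [0, 0, 0, 3]
R4 ← R4 − (2/5)·R3: [0, 0, 0, 16/5]
R5 ← R5 + (2/5)·R3: [0, 0, 0, -11/5]
R5 ← R5 + (11/16)·R4: [0, 0, 0, 0]
R6 ← R6 − (15/16)·R4: [0, 0, 0, 0]
4 nonzero rows, so rank(A) = 4.
A has 4 columns; by rank–nullity, nullity = 4 − 4 = 0.

0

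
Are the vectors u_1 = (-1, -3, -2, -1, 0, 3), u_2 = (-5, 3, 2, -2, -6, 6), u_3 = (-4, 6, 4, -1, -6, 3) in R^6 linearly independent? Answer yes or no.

Form the matrix with these vectors as rows and row reduce.
R2 ← R2 − (5)·R1: [0, 18, 12, 3, -6, -9]
R3 ← R3 − (4)·R1: [0, 18, 12, 3, -6, -9]
R3 ← R3 − R2: [0, 0, 0, 0, 0, 0]
2 nonzero rows, so the 3 vectors span a space of dimension 2.
Since 2 < 3, the vectors are linearly dependent.

no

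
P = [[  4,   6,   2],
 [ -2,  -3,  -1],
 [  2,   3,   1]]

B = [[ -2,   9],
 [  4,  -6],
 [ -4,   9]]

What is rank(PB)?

1

First compute PB:
[[  8,  18],
 [ -4,  -9],
 [  4,   9]]
Now row reduce the product.
R2 ← R2 + (1/2)·R1: [0, 0]
R3 ← R3 − (1/2)·R1: [0, 0]
1 nonzero row, so rank(PB) = 1.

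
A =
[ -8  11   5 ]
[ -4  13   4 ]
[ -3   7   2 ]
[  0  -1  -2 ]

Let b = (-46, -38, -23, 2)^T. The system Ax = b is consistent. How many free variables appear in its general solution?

0

Row reduce the augmented matrix [A | b].
R2 ← R2 − (1/2)·R1: [0, 15/2, 3/2, -15]
R3 ← R3 − (3/8)·R1: [0, 23/8, 1/8, -23/4]
R3 ← R3 − (23/60)·R2: [0, 0, -9/20, 0]
R4 ← R4 + (2/15)·R2: [0, 0, -9/5, 0]
R4 ← R4 − (4)·R3: [0, 0, 0, 0]
The echelon form has 3 nonzero rows, and every pivot lies in the first 3 columns, so rank(A) = rank([A|b]) = 3.
The system is consistent.
Free variables = (unknowns) − (rank) = 3 − 3 = 0.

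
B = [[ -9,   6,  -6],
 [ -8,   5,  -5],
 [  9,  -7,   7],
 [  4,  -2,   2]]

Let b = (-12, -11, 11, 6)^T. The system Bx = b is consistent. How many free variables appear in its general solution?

Row reduce the augmented matrix [B | b].
R2 ← R2 − (8/9)·R1: [0, -1/3, 1/3, -1/3]
R3 ← R3 + R1: [0, -1, 1, -1]
R4 ← R4 + (4/9)·R1: [0, 2/3, -2/3, 2/3]
R3 ← R3 − (3)·R2: [0, 0, 0, 0]
R4 ← R4 + (2)·R2: [0, 0, 0, 0]
The echelon form has 2 nonzero rows, and every pivot lies in the first 3 columns, so rank(B) = rank([B|b]) = 2.
The system is consistent.
Free variables = (unknowns) − (rank) = 3 − 2 = 1.

1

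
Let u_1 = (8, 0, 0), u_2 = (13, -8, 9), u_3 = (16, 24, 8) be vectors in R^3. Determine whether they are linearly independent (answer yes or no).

Form the matrix with these vectors as rows and row reduce.
R2 ← R2 − (13/8)·R1: [0, -8, 9]
R3 ← R3 − (2)·R1: [0, 24, 8]
R3 ← R3 + (3)·R2: [0, 0, 35]
3 nonzero rows, so the 3 vectors span a space of dimension 3.
Since 3 = 3, the vectors are linearly independent.

yes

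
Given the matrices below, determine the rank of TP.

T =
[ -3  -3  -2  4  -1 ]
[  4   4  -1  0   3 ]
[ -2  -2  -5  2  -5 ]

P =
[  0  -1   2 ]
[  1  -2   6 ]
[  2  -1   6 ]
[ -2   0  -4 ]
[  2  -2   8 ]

First compute TP:
[[-17,  13, -60],
 [  8, -17,  50],
 [-26,  21, -94]]
Now row reduce the product.
R2 ← R2 + (8/17)·R1: [0, -185/17, 370/17]
R3 ← R3 − (26/17)·R1: [0, 19/17, -38/17]
R3 ← R3 + (19/185)·R2: [0, 0, 0]
2 nonzero rows, so rank(TP) = 2.

2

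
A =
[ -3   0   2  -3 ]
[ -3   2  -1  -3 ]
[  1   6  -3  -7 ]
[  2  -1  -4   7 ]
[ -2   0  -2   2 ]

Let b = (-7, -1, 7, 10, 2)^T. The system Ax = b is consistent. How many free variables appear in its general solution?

1

Row reduce the augmented matrix [A | b].
R2 ← R2 − R1: [0, 2, -3, 0, 6]
R3 ← R3 + (1/3)·R1: [0, 6, -7/3, -8, 14/3]
R4 ← R4 + (2/3)·R1: [0, -1, -8/3, 5, 16/3]
R5 ← R5 − (2/3)·R1: [0, 0, -10/3, 4, 20/3]
R3 ← R3 − (3)·R2: [0, 0, 20/3, -8, -40/3]
R4 ← R4 + (1/2)·R2: [0, 0, -25/6, 5, 25/3]
R4 ← R4 + (5/8)·R3: [0, 0, 0, 0, 0]
R5 ← R5 + (1/2)·R3: [0, 0, 0, 0, 0]
The echelon form has 3 nonzero rows, and every pivot lies in the first 4 columns, so rank(A) = rank([A|b]) = 3.
The system is consistent.
Free variables = (unknowns) − (rank) = 4 − 3 = 1.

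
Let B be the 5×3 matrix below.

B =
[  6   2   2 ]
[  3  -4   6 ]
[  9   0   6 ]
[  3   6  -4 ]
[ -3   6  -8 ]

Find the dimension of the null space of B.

1

Row reduce to echelon form.
R2 ← R2 − (1/2)·R1: [0, -5, 5]
R3 ← R3 − (3/2)·R1: [0, -3, 3]
R4 ← R4 − (1/2)·R1: [0, 5, -5]
R5 ← R5 + (1/2)·R1: [0, 7, -7]
R3 ← R3 − (3/5)·R2: [0, 0, 0]
R4 ← R4 + R2: [0, 0, 0]
R5 ← R5 + (7/5)·R2: [0, 0, 0]
2 nonzero rows, so rank(B) = 2.
B has 3 columns; by rank–nullity, nullity = 3 − 2 = 1.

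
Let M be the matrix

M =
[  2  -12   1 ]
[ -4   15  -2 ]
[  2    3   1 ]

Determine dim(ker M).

Row reduce to echelon form.
R2 ← R2 + (2)·R1: [0, -9, 0]
R3 ← R3 − R1: [0, 15, 0]
R3 ← R3 + (5/3)·R2: [0, 0, 0]
2 nonzero rows, so rank(M) = 2.
M has 3 columns; by rank–nullity, nullity = 3 − 2 = 1.

1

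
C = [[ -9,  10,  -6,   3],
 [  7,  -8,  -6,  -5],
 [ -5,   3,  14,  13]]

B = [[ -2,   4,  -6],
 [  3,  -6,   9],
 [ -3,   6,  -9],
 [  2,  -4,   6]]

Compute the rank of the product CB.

First compute CB:
[[ 72, -144, 216],
 [-30,  60, -90],
 [  3,  -6,   9]]
Now row reduce the product.
R2 ← R2 + (5/12)·R1: [0, 0, 0]
R3 ← R3 − (1/24)·R1: [0, 0, 0]
1 nonzero row, so rank(CB) = 1.

1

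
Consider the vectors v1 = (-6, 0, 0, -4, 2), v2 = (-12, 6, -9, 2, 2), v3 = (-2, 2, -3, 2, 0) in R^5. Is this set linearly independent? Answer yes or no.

no

Form the matrix with these vectors as rows and row reduce.
R2 ← R2 − (2)·R1: [0, 6, -9, 10, -2]
R3 ← R3 − (1/3)·R1: [0, 2, -3, 10/3, -2/3]
R3 ← R3 − (1/3)·R2: [0, 0, 0, 0, 0]
2 nonzero rows, so the 3 vectors span a space of dimension 2.
Since 2 < 3, the vectors are linearly dependent.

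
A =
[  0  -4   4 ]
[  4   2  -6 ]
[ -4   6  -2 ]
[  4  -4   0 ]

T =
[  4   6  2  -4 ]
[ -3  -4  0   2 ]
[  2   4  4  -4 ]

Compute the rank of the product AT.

2

First compute AT:
[[ 20,  32,  16, -24],
 [ -2,  -8, -16,  12],
 [-38, -56, -16,  36],
 [ 28,  40,   8, -24]]
Now row reduce the product.
R2 ← R2 + (1/10)·R1: [0, -24/5, -72/5, 48/5]
R3 ← R3 + (19/10)·R1: [0, 24/5, 72/5, -48/5]
R4 ← R4 − (7/5)·R1: [0, -24/5, -72/5, 48/5]
R3 ← R3 + R2: [0, 0, 0, 0]
R4 ← R4 − R2: [0, 0, 0, 0]
2 nonzero rows, so rank(AT) = 2.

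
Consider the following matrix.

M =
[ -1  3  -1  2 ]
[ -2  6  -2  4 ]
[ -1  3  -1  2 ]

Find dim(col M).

1

Row reduce to echelon form.
R2 ← R2 − (2)·R1: [0, 0, 0, 0]
R3 ← R3 − R1: [0, 0, 0, 0]
Echelon form has 1 nonzero row, so rank(M) = 1.
The column space has dimension equal to the rank: 1.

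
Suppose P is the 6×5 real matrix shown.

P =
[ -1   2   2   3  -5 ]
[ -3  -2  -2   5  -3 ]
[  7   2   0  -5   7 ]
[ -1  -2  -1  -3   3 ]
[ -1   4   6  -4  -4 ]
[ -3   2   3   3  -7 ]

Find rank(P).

Row reduce to echelon form.
R2 ← R2 − (3)·R1: [0, -8, -8, -4, 12]
R3 ← R3 + (7)·R1: [0, 16, 14, 16, -28]
R4 ← R4 − R1: [0, -4, -3, -6, 8]
R5 ← R5 − R1: [0, 2, 4, -7, 1]
R6 ← R6 − (3)·R1: [0, -4, -3, -6, 8]
R3 ← R3 + (2)·R2: [0, 0, -2, 8, -4]
R4 ← R4 − (1/2)·R2: [0, 0, 1, -4, 2]
R5 ← R5 + (1/4)·R2: [0, 0, 2, -8, 4]
R6 ← R6 − (1/2)·R2: [0, 0, 1, -4, 2]
R4 ← R4 + (1/2)·R3: [0, 0, 0, 0, 0]
R5 ← R5 + R3: [0, 0, 0, 0, 0]
R6 ← R6 + (1/2)·R3: [0, 0, 0, 0, 0]
Echelon form has 3 nonzero rows, so rank(P) = 3.

3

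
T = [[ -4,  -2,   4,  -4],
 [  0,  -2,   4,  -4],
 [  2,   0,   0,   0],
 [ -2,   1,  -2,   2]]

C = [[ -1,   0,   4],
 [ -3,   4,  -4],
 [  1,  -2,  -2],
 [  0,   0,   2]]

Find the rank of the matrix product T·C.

2

First compute TC:
[[ 14, -16, -24],
 [ 10, -16,  -8],
 [ -2,   0,   8],
 [ -3,   8,  -4]]
Now row reduce the product.
R2 ← R2 − (5/7)·R1: [0, -32/7, 64/7]
R3 ← R3 + (1/7)·R1: [0, -16/7, 32/7]
R4 ← R4 + (3/14)·R1: [0, 32/7, -64/7]
R3 ← R3 − (1/2)·R2: [0, 0, 0]
R4 ← R4 + R2: [0, 0, 0]
2 nonzero rows, so rank(TC) = 2.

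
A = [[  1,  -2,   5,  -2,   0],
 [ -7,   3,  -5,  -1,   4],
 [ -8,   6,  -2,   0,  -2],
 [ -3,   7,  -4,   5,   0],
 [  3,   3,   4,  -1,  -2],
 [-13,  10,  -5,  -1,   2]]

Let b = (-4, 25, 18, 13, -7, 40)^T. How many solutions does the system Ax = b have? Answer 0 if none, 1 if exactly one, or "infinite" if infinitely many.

1

Row reduce the augmented matrix [A | b].
R2 ← R2 + (7)·R1: [0, -11, 30, -15, 4, -3]
R3 ← R3 + (8)·R1: [0, -10, 38, -16, -2, -14]
R4 ← R4 + (3)·R1: [0, 1, 11, -1, 0, 1]
R5 ← R5 − (3)·R1: [0, 9, -11, 5, -2, 5]
R6 ← R6 + (13)·R1: [0, -16, 60, -27, 2, -12]
R3 ← R3 − (10/11)·R2: [0, 0, 118/11, -26/11, -62/11, -124/11]
R4 ← R4 + (1/11)·R2: [0, 0, 151/11, -26/11, 4/11, 8/11]
R5 ← R5 + (9/11)·R2: [0, 0, 149/11, -80/11, 14/11, 28/11]
R6 ← R6 − (16/11)·R2: [0, 0, 180/11, -57/11, -42/11, -84/11]
R4 ← R4 − (151/118)·R3: [0, 0, 0, 39/59, 447/59, 894/59]
R5 ← R5 − (149/118)·R3: [0, 0, 0, -253/59, 495/59, 990/59]
R6 ← R6 − (90/59)·R3: [0, 0, 0, -93/59, 282/59, 564/59]
R5 ← R5 + (253/39)·R4: [0, 0, 0, 0, 748/13, 1496/13]
R6 ← R6 + (31/13)·R4: [0, 0, 0, 0, 297/13, 594/13]
R6 ← R6 − (27/68)·R5: [0, 0, 0, 0, 0, 0]
The echelon form has 5 nonzero rows, and every pivot lies in the first 5 columns, so rank(A) = rank([A|b]) = 5.
The system is consistent.
rank = 5 = number of unknowns, so the solution is unique.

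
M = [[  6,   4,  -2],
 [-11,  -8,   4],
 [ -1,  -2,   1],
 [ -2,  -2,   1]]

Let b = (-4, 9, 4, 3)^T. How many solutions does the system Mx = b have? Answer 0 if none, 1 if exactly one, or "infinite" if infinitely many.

infinite

Row reduce the augmented matrix [M | b].
R2 ← R2 + (11/6)·R1: [0, -2/3, 1/3, 5/3]
R3 ← R3 + (1/6)·R1: [0, -4/3, 2/3, 10/3]
R4 ← R4 + (1/3)·R1: [0, -2/3, 1/3, 5/3]
R3 ← R3 − (2)·R2: [0, 0, 0, 0]
R4 ← R4 − R2: [0, 0, 0, 0]
The echelon form has 2 nonzero rows, and every pivot lies in the first 3 columns, so rank(M) = rank([M|b]) = 2.
The system is consistent.
rank = 2 < 3 unknowns, so there are infinitely many solutions.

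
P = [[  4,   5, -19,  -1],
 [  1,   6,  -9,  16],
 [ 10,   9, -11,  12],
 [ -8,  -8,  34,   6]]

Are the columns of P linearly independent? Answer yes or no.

Row reduce P to echelon form.
R2 ← R2 − (1/4)·R1: [0, 19/4, -17/4, 65/4]
R3 ← R3 − (5/2)·R1: [0, -7/2, 73/2, 29/2]
R4 ← R4 + (2)·R1: [0, 2, -4, 4]
R3 ← R3 + (14/19)·R2: [0, 0, 634/19, 503/19]
R4 ← R4 − (8/19)·R2: [0, 0, -42/19, -54/19]
R4 ← R4 + (21/317)·R3: [0, 0, 0, -345/317]
4 pivots among 4 columns.
Every column is a pivot column, so the columns are linearly independent.

yes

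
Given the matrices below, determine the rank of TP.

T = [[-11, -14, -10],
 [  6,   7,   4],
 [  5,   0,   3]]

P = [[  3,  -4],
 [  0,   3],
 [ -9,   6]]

First compute TP:
[[ 57, -58],
 [-18,  21],
 [-12,  -2]]
Now row reduce the product.
R2 ← R2 + (6/19)·R1: [0, 51/19]
R3 ← R3 + (4/19)·R1: [0, -270/19]
R3 ← R3 + (90/17)·R2: [0, 0]
2 nonzero rows, so rank(TP) = 2.

2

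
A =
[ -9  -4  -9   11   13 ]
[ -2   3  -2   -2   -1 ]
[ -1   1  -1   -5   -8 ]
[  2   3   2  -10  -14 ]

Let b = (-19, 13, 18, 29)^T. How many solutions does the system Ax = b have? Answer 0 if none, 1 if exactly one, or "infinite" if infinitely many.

Row reduce the augmented matrix [A | b].
R2 ← R2 − (2/9)·R1: [0, 35/9, 0, -40/9, -35/9, 155/9]
R3 ← R3 − (1/9)·R1: [0, 13/9, 0, -56/9, -85/9, 181/9]
R4 ← R4 + (2/9)·R1: [0, 19/9, 0, -68/9, -100/9, 223/9]
R3 ← R3 − (13/35)·R2: [0, 0, 0, -32/7, -8, 96/7]
R4 ← R4 − (19/35)·R2: [0, 0, 0, -36/7, -9, 108/7]
R4 ← R4 − (9/8)·R3: [0, 0, 0, 0, 0, 0]
The echelon form has 3 nonzero rows, and every pivot lies in the first 5 columns, so rank(A) = rank([A|b]) = 3.
The system is consistent.
rank = 3 < 5 unknowns, so there are infinitely many solutions.

infinite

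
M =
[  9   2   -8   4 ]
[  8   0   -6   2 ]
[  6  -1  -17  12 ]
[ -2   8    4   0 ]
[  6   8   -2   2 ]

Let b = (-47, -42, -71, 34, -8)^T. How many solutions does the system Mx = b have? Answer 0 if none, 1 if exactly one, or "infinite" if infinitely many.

infinite

Row reduce the augmented matrix [M | b].
R2 ← R2 − (8/9)·R1: [0, -16/9, 10/9, -14/9, -2/9]
R3 ← R3 − (2/3)·R1: [0, -7/3, -35/3, 28/3, -119/3]
R4 ← R4 + (2/9)·R1: [0, 76/9, 20/9, 8/9, 212/9]
R5 ← R5 − (2/3)·R1: [0, 20/3, 10/3, -2/3, 70/3]
R3 ← R3 − (21/16)·R2: [0, 0, -105/8, 91/8, -315/8]
R4 ← R4 + (19/4)·R2: [0, 0, 15/2, -13/2, 45/2]
R5 ← R5 + (15/4)·R2: [0, 0, 15/2, -13/2, 45/2]
R4 ← R4 + (4/7)·R3: [0, 0, 0, 0, 0]
R5 ← R5 + (4/7)·R3: [0, 0, 0, 0, 0]
The echelon form has 3 nonzero rows, and every pivot lies in the first 4 columns, so rank(M) = rank([M|b]) = 3.
The system is consistent.
rank = 3 < 4 unknowns, so there are infinitely many solutions.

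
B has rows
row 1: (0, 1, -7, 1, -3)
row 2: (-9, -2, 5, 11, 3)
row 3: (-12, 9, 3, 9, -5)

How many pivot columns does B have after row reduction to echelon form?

Row reduce to echelon form.
Swap R1 ↔ R2
R3 ← R3 − (4/3)·R1: [0, 35/3, -11/3, -17/3, -9]
R3 ← R3 − (35/3)·R2: [0, 0, 78, -52/3, 26]
Echelon form has 3 nonzero rows, so rank(B) = 3.
Each nonzero row contributes one pivot column: 3 pivot columns.

3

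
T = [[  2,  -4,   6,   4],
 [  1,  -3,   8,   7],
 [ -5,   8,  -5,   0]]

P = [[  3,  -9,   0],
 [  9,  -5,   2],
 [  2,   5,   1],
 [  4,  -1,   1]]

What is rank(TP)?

First compute TP:
[[ -2,  28,   2],
 [ 20,  39,   9],
 [ 47, -20,  11]]
Now row reduce the product.
R2 ← R2 + (10)·R1: [0, 319, 29]
R3 ← R3 + (47/2)·R1: [0, 638, 58]
R3 ← R3 − (2)·R2: [0, 0, 0]
2 nonzero rows, so rank(TP) = 2.

2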